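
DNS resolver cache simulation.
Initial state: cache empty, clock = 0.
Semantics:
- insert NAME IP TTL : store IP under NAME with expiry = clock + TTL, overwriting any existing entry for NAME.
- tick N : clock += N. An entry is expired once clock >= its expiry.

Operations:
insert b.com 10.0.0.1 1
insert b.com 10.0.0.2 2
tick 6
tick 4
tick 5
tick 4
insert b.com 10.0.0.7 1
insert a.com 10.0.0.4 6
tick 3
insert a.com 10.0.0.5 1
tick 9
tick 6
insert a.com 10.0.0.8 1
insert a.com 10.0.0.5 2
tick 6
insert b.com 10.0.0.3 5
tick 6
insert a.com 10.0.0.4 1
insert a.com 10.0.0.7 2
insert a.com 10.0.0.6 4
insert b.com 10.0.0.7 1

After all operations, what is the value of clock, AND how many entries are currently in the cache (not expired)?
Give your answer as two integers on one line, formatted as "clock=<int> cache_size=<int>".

Op 1: insert b.com -> 10.0.0.1 (expiry=0+1=1). clock=0
Op 2: insert b.com -> 10.0.0.2 (expiry=0+2=2). clock=0
Op 3: tick 6 -> clock=6. purged={b.com}
Op 4: tick 4 -> clock=10.
Op 5: tick 5 -> clock=15.
Op 6: tick 4 -> clock=19.
Op 7: insert b.com -> 10.0.0.7 (expiry=19+1=20). clock=19
Op 8: insert a.com -> 10.0.0.4 (expiry=19+6=25). clock=19
Op 9: tick 3 -> clock=22. purged={b.com}
Op 10: insert a.com -> 10.0.0.5 (expiry=22+1=23). clock=22
Op 11: tick 9 -> clock=31. purged={a.com}
Op 12: tick 6 -> clock=37.
Op 13: insert a.com -> 10.0.0.8 (expiry=37+1=38). clock=37
Op 14: insert a.com -> 10.0.0.5 (expiry=37+2=39). clock=37
Op 15: tick 6 -> clock=43. purged={a.com}
Op 16: insert b.com -> 10.0.0.3 (expiry=43+5=48). clock=43
Op 17: tick 6 -> clock=49. purged={b.com}
Op 18: insert a.com -> 10.0.0.4 (expiry=49+1=50). clock=49
Op 19: insert a.com -> 10.0.0.7 (expiry=49+2=51). clock=49
Op 20: insert a.com -> 10.0.0.6 (expiry=49+4=53). clock=49
Op 21: insert b.com -> 10.0.0.7 (expiry=49+1=50). clock=49
Final clock = 49
Final cache (unexpired): {a.com,b.com} -> size=2

Answer: clock=49 cache_size=2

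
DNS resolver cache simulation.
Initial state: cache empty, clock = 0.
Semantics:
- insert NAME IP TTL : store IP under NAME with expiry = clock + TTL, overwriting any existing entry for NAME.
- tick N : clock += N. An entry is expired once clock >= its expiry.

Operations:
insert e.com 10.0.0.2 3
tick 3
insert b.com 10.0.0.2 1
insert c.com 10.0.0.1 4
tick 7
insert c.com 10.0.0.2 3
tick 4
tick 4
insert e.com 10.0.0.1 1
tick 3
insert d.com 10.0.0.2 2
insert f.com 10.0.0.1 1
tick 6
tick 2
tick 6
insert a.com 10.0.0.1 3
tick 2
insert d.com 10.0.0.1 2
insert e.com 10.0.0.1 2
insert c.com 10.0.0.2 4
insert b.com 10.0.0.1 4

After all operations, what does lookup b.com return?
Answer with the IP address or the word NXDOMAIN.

Answer: 10.0.0.1

Derivation:
Op 1: insert e.com -> 10.0.0.2 (expiry=0+3=3). clock=0
Op 2: tick 3 -> clock=3. purged={e.com}
Op 3: insert b.com -> 10.0.0.2 (expiry=3+1=4). clock=3
Op 4: insert c.com -> 10.0.0.1 (expiry=3+4=7). clock=3
Op 5: tick 7 -> clock=10. purged={b.com,c.com}
Op 6: insert c.com -> 10.0.0.2 (expiry=10+3=13). clock=10
Op 7: tick 4 -> clock=14. purged={c.com}
Op 8: tick 4 -> clock=18.
Op 9: insert e.com -> 10.0.0.1 (expiry=18+1=19). clock=18
Op 10: tick 3 -> clock=21. purged={e.com}
Op 11: insert d.com -> 10.0.0.2 (expiry=21+2=23). clock=21
Op 12: insert f.com -> 10.0.0.1 (expiry=21+1=22). clock=21
Op 13: tick 6 -> clock=27. purged={d.com,f.com}
Op 14: tick 2 -> clock=29.
Op 15: tick 6 -> clock=35.
Op 16: insert a.com -> 10.0.0.1 (expiry=35+3=38). clock=35
Op 17: tick 2 -> clock=37.
Op 18: insert d.com -> 10.0.0.1 (expiry=37+2=39). clock=37
Op 19: insert e.com -> 10.0.0.1 (expiry=37+2=39). clock=37
Op 20: insert c.com -> 10.0.0.2 (expiry=37+4=41). clock=37
Op 21: insert b.com -> 10.0.0.1 (expiry=37+4=41). clock=37
lookup b.com: present, ip=10.0.0.1 expiry=41 > clock=37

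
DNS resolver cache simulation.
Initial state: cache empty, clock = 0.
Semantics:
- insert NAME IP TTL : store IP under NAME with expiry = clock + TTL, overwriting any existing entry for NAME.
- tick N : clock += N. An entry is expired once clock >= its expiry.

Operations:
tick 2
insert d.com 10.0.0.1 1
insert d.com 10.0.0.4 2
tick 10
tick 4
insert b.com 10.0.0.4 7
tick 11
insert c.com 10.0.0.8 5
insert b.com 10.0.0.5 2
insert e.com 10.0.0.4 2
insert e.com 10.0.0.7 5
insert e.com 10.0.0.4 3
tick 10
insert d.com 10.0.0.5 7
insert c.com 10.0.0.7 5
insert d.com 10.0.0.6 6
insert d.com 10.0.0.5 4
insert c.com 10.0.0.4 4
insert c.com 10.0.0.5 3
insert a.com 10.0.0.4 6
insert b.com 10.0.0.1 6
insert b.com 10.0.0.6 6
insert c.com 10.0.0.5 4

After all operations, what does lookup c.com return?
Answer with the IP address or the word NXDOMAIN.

Op 1: tick 2 -> clock=2.
Op 2: insert d.com -> 10.0.0.1 (expiry=2+1=3). clock=2
Op 3: insert d.com -> 10.0.0.4 (expiry=2+2=4). clock=2
Op 4: tick 10 -> clock=12. purged={d.com}
Op 5: tick 4 -> clock=16.
Op 6: insert b.com -> 10.0.0.4 (expiry=16+7=23). clock=16
Op 7: tick 11 -> clock=27. purged={b.com}
Op 8: insert c.com -> 10.0.0.8 (expiry=27+5=32). clock=27
Op 9: insert b.com -> 10.0.0.5 (expiry=27+2=29). clock=27
Op 10: insert e.com -> 10.0.0.4 (expiry=27+2=29). clock=27
Op 11: insert e.com -> 10.0.0.7 (expiry=27+5=32). clock=27
Op 12: insert e.com -> 10.0.0.4 (expiry=27+3=30). clock=27
Op 13: tick 10 -> clock=37. purged={b.com,c.com,e.com}
Op 14: insert d.com -> 10.0.0.5 (expiry=37+7=44). clock=37
Op 15: insert c.com -> 10.0.0.7 (expiry=37+5=42). clock=37
Op 16: insert d.com -> 10.0.0.6 (expiry=37+6=43). clock=37
Op 17: insert d.com -> 10.0.0.5 (expiry=37+4=41). clock=37
Op 18: insert c.com -> 10.0.0.4 (expiry=37+4=41). clock=37
Op 19: insert c.com -> 10.0.0.5 (expiry=37+3=40). clock=37
Op 20: insert a.com -> 10.0.0.4 (expiry=37+6=43). clock=37
Op 21: insert b.com -> 10.0.0.1 (expiry=37+6=43). clock=37
Op 22: insert b.com -> 10.0.0.6 (expiry=37+6=43). clock=37
Op 23: insert c.com -> 10.0.0.5 (expiry=37+4=41). clock=37
lookup c.com: present, ip=10.0.0.5 expiry=41 > clock=37

Answer: 10.0.0.5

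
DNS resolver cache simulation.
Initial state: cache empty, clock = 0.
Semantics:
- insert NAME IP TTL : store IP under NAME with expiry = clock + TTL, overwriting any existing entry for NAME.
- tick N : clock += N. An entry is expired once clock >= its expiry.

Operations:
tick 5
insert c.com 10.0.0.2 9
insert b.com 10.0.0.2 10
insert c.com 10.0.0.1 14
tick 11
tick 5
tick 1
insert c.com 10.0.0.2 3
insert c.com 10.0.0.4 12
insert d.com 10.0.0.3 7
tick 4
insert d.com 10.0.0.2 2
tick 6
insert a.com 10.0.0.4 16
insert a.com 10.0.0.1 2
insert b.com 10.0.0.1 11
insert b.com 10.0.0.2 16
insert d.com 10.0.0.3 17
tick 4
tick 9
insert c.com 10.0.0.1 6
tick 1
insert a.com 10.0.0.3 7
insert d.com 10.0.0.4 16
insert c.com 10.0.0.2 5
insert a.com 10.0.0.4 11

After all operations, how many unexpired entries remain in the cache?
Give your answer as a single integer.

Op 1: tick 5 -> clock=5.
Op 2: insert c.com -> 10.0.0.2 (expiry=5+9=14). clock=5
Op 3: insert b.com -> 10.0.0.2 (expiry=5+10=15). clock=5
Op 4: insert c.com -> 10.0.0.1 (expiry=5+14=19). clock=5
Op 5: tick 11 -> clock=16. purged={b.com}
Op 6: tick 5 -> clock=21. purged={c.com}
Op 7: tick 1 -> clock=22.
Op 8: insert c.com -> 10.0.0.2 (expiry=22+3=25). clock=22
Op 9: insert c.com -> 10.0.0.4 (expiry=22+12=34). clock=22
Op 10: insert d.com -> 10.0.0.3 (expiry=22+7=29). clock=22
Op 11: tick 4 -> clock=26.
Op 12: insert d.com -> 10.0.0.2 (expiry=26+2=28). clock=26
Op 13: tick 6 -> clock=32. purged={d.com}
Op 14: insert a.com -> 10.0.0.4 (expiry=32+16=48). clock=32
Op 15: insert a.com -> 10.0.0.1 (expiry=32+2=34). clock=32
Op 16: insert b.com -> 10.0.0.1 (expiry=32+11=43). clock=32
Op 17: insert b.com -> 10.0.0.2 (expiry=32+16=48). clock=32
Op 18: insert d.com -> 10.0.0.3 (expiry=32+17=49). clock=32
Op 19: tick 4 -> clock=36. purged={a.com,c.com}
Op 20: tick 9 -> clock=45.
Op 21: insert c.com -> 10.0.0.1 (expiry=45+6=51). clock=45
Op 22: tick 1 -> clock=46.
Op 23: insert a.com -> 10.0.0.3 (expiry=46+7=53). clock=46
Op 24: insert d.com -> 10.0.0.4 (expiry=46+16=62). clock=46
Op 25: insert c.com -> 10.0.0.2 (expiry=46+5=51). clock=46
Op 26: insert a.com -> 10.0.0.4 (expiry=46+11=57). clock=46
Final cache (unexpired): {a.com,b.com,c.com,d.com} -> size=4

Answer: 4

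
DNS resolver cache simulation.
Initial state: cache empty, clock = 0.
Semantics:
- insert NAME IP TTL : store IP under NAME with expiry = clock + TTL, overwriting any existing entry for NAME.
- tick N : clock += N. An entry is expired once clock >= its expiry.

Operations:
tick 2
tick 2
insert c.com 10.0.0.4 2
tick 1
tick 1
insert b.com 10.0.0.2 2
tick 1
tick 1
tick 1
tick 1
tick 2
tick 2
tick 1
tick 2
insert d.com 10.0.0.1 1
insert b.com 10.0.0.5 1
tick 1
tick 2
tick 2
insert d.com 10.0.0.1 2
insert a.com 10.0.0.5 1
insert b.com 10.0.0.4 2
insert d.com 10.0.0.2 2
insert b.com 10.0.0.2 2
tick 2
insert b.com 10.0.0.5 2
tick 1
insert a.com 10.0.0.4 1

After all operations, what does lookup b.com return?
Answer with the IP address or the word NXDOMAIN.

Op 1: tick 2 -> clock=2.
Op 2: tick 2 -> clock=4.
Op 3: insert c.com -> 10.0.0.4 (expiry=4+2=6). clock=4
Op 4: tick 1 -> clock=5.
Op 5: tick 1 -> clock=6. purged={c.com}
Op 6: insert b.com -> 10.0.0.2 (expiry=6+2=8). clock=6
Op 7: tick 1 -> clock=7.
Op 8: tick 1 -> clock=8. purged={b.com}
Op 9: tick 1 -> clock=9.
Op 10: tick 1 -> clock=10.
Op 11: tick 2 -> clock=12.
Op 12: tick 2 -> clock=14.
Op 13: tick 1 -> clock=15.
Op 14: tick 2 -> clock=17.
Op 15: insert d.com -> 10.0.0.1 (expiry=17+1=18). clock=17
Op 16: insert b.com -> 10.0.0.5 (expiry=17+1=18). clock=17
Op 17: tick 1 -> clock=18. purged={b.com,d.com}
Op 18: tick 2 -> clock=20.
Op 19: tick 2 -> clock=22.
Op 20: insert d.com -> 10.0.0.1 (expiry=22+2=24). clock=22
Op 21: insert a.com -> 10.0.0.5 (expiry=22+1=23). clock=22
Op 22: insert b.com -> 10.0.0.4 (expiry=22+2=24). clock=22
Op 23: insert d.com -> 10.0.0.2 (expiry=22+2=24). clock=22
Op 24: insert b.com -> 10.0.0.2 (expiry=22+2=24). clock=22
Op 25: tick 2 -> clock=24. purged={a.com,b.com,d.com}
Op 26: insert b.com -> 10.0.0.5 (expiry=24+2=26). clock=24
Op 27: tick 1 -> clock=25.
Op 28: insert a.com -> 10.0.0.4 (expiry=25+1=26). clock=25
lookup b.com: present, ip=10.0.0.5 expiry=26 > clock=25

Answer: 10.0.0.5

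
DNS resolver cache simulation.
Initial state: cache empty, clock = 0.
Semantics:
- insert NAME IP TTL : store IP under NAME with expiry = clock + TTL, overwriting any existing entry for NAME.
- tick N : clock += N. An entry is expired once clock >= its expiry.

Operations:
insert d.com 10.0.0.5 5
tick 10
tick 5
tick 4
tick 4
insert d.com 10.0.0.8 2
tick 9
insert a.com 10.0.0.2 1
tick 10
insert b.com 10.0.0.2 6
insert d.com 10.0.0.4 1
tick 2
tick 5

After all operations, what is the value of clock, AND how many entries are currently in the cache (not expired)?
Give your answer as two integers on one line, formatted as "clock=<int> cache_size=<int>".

Answer: clock=49 cache_size=0

Derivation:
Op 1: insert d.com -> 10.0.0.5 (expiry=0+5=5). clock=0
Op 2: tick 10 -> clock=10. purged={d.com}
Op 3: tick 5 -> clock=15.
Op 4: tick 4 -> clock=19.
Op 5: tick 4 -> clock=23.
Op 6: insert d.com -> 10.0.0.8 (expiry=23+2=25). clock=23
Op 7: tick 9 -> clock=32. purged={d.com}
Op 8: insert a.com -> 10.0.0.2 (expiry=32+1=33). clock=32
Op 9: tick 10 -> clock=42. purged={a.com}
Op 10: insert b.com -> 10.0.0.2 (expiry=42+6=48). clock=42
Op 11: insert d.com -> 10.0.0.4 (expiry=42+1=43). clock=42
Op 12: tick 2 -> clock=44. purged={d.com}
Op 13: tick 5 -> clock=49. purged={b.com}
Final clock = 49
Final cache (unexpired): {} -> size=0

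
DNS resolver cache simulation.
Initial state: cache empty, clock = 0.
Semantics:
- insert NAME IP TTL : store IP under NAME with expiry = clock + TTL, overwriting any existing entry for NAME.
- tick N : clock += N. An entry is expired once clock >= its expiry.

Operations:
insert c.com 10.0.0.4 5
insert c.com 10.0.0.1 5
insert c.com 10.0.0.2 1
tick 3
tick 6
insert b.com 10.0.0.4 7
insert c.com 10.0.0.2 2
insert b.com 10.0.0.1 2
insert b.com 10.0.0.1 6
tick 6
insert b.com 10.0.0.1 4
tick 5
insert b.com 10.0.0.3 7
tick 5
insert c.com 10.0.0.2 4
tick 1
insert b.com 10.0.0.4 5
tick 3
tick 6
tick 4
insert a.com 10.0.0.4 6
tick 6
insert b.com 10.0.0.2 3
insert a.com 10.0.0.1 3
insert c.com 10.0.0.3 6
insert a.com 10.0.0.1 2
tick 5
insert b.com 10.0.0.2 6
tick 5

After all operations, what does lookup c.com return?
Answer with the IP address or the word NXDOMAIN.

Op 1: insert c.com -> 10.0.0.4 (expiry=0+5=5). clock=0
Op 2: insert c.com -> 10.0.0.1 (expiry=0+5=5). clock=0
Op 3: insert c.com -> 10.0.0.2 (expiry=0+1=1). clock=0
Op 4: tick 3 -> clock=3. purged={c.com}
Op 5: tick 6 -> clock=9.
Op 6: insert b.com -> 10.0.0.4 (expiry=9+7=16). clock=9
Op 7: insert c.com -> 10.0.0.2 (expiry=9+2=11). clock=9
Op 8: insert b.com -> 10.0.0.1 (expiry=9+2=11). clock=9
Op 9: insert b.com -> 10.0.0.1 (expiry=9+6=15). clock=9
Op 10: tick 6 -> clock=15. purged={b.com,c.com}
Op 11: insert b.com -> 10.0.0.1 (expiry=15+4=19). clock=15
Op 12: tick 5 -> clock=20. purged={b.com}
Op 13: insert b.com -> 10.0.0.3 (expiry=20+7=27). clock=20
Op 14: tick 5 -> clock=25.
Op 15: insert c.com -> 10.0.0.2 (expiry=25+4=29). clock=25
Op 16: tick 1 -> clock=26.
Op 17: insert b.com -> 10.0.0.4 (expiry=26+5=31). clock=26
Op 18: tick 3 -> clock=29. purged={c.com}
Op 19: tick 6 -> clock=35. purged={b.com}
Op 20: tick 4 -> clock=39.
Op 21: insert a.com -> 10.0.0.4 (expiry=39+6=45). clock=39
Op 22: tick 6 -> clock=45. purged={a.com}
Op 23: insert b.com -> 10.0.0.2 (expiry=45+3=48). clock=45
Op 24: insert a.com -> 10.0.0.1 (expiry=45+3=48). clock=45
Op 25: insert c.com -> 10.0.0.3 (expiry=45+6=51). clock=45
Op 26: insert a.com -> 10.0.0.1 (expiry=45+2=47). clock=45
Op 27: tick 5 -> clock=50. purged={a.com,b.com}
Op 28: insert b.com -> 10.0.0.2 (expiry=50+6=56). clock=50
Op 29: tick 5 -> clock=55. purged={c.com}
lookup c.com: not in cache (expired or never inserted)

Answer: NXDOMAIN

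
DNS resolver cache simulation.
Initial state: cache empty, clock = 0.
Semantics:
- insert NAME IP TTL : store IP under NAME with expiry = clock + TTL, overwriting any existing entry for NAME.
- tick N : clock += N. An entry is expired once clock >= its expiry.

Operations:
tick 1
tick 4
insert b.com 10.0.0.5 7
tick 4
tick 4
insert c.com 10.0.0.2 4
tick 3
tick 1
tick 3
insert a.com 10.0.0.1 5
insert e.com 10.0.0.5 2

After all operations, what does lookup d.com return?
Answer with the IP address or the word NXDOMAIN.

Op 1: tick 1 -> clock=1.
Op 2: tick 4 -> clock=5.
Op 3: insert b.com -> 10.0.0.5 (expiry=5+7=12). clock=5
Op 4: tick 4 -> clock=9.
Op 5: tick 4 -> clock=13. purged={b.com}
Op 6: insert c.com -> 10.0.0.2 (expiry=13+4=17). clock=13
Op 7: tick 3 -> clock=16.
Op 8: tick 1 -> clock=17. purged={c.com}
Op 9: tick 3 -> clock=20.
Op 10: insert a.com -> 10.0.0.1 (expiry=20+5=25). clock=20
Op 11: insert e.com -> 10.0.0.5 (expiry=20+2=22). clock=20
lookup d.com: not in cache (expired or never inserted)

Answer: NXDOMAIN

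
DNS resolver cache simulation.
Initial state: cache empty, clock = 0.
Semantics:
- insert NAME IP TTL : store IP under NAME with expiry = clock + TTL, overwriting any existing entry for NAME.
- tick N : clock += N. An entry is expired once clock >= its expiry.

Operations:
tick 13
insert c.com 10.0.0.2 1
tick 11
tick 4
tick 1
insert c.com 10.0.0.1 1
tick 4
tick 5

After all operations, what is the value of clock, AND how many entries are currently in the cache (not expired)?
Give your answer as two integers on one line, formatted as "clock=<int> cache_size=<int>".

Answer: clock=38 cache_size=0

Derivation:
Op 1: tick 13 -> clock=13.
Op 2: insert c.com -> 10.0.0.2 (expiry=13+1=14). clock=13
Op 3: tick 11 -> clock=24. purged={c.com}
Op 4: tick 4 -> clock=28.
Op 5: tick 1 -> clock=29.
Op 6: insert c.com -> 10.0.0.1 (expiry=29+1=30). clock=29
Op 7: tick 4 -> clock=33. purged={c.com}
Op 8: tick 5 -> clock=38.
Final clock = 38
Final cache (unexpired): {} -> size=0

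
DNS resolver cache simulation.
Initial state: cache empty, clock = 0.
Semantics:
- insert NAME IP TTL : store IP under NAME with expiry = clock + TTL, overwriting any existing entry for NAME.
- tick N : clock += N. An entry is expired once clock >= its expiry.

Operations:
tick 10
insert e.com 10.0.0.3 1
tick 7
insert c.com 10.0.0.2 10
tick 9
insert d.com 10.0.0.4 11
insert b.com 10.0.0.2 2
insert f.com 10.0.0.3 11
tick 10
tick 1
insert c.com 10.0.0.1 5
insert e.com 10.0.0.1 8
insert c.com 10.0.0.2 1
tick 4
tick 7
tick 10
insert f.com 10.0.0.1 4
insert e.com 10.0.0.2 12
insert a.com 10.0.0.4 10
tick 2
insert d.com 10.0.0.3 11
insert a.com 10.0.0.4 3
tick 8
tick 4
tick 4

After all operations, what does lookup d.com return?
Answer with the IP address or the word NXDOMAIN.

Op 1: tick 10 -> clock=10.
Op 2: insert e.com -> 10.0.0.3 (expiry=10+1=11). clock=10
Op 3: tick 7 -> clock=17. purged={e.com}
Op 4: insert c.com -> 10.0.0.2 (expiry=17+10=27). clock=17
Op 5: tick 9 -> clock=26.
Op 6: insert d.com -> 10.0.0.4 (expiry=26+11=37). clock=26
Op 7: insert b.com -> 10.0.0.2 (expiry=26+2=28). clock=26
Op 8: insert f.com -> 10.0.0.3 (expiry=26+11=37). clock=26
Op 9: tick 10 -> clock=36. purged={b.com,c.com}
Op 10: tick 1 -> clock=37. purged={d.com,f.com}
Op 11: insert c.com -> 10.0.0.1 (expiry=37+5=42). clock=37
Op 12: insert e.com -> 10.0.0.1 (expiry=37+8=45). clock=37
Op 13: insert c.com -> 10.0.0.2 (expiry=37+1=38). clock=37
Op 14: tick 4 -> clock=41. purged={c.com}
Op 15: tick 7 -> clock=48. purged={e.com}
Op 16: tick 10 -> clock=58.
Op 17: insert f.com -> 10.0.0.1 (expiry=58+4=62). clock=58
Op 18: insert e.com -> 10.0.0.2 (expiry=58+12=70). clock=58
Op 19: insert a.com -> 10.0.0.4 (expiry=58+10=68). clock=58
Op 20: tick 2 -> clock=60.
Op 21: insert d.com -> 10.0.0.3 (expiry=60+11=71). clock=60
Op 22: insert a.com -> 10.0.0.4 (expiry=60+3=63). clock=60
Op 23: tick 8 -> clock=68. purged={a.com,f.com}
Op 24: tick 4 -> clock=72. purged={d.com,e.com}
Op 25: tick 4 -> clock=76.
lookup d.com: not in cache (expired or never inserted)

Answer: NXDOMAIN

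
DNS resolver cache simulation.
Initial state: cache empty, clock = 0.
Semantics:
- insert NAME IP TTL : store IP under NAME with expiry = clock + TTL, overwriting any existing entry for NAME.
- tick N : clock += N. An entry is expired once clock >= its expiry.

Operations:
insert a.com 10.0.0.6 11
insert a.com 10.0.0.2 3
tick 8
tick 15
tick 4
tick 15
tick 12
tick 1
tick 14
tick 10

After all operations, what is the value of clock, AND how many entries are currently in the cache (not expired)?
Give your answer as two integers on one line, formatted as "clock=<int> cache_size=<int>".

Op 1: insert a.com -> 10.0.0.6 (expiry=0+11=11). clock=0
Op 2: insert a.com -> 10.0.0.2 (expiry=0+3=3). clock=0
Op 3: tick 8 -> clock=8. purged={a.com}
Op 4: tick 15 -> clock=23.
Op 5: tick 4 -> clock=27.
Op 6: tick 15 -> clock=42.
Op 7: tick 12 -> clock=54.
Op 8: tick 1 -> clock=55.
Op 9: tick 14 -> clock=69.
Op 10: tick 10 -> clock=79.
Final clock = 79
Final cache (unexpired): {} -> size=0

Answer: clock=79 cache_size=0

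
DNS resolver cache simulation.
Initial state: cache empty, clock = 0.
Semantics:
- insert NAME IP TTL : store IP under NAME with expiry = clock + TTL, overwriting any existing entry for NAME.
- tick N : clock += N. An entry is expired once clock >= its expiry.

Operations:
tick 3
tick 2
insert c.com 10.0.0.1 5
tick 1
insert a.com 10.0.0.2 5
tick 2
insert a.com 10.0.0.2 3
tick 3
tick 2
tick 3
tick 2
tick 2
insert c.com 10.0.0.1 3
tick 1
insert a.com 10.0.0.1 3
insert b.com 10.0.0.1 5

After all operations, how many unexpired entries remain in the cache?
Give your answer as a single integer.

Answer: 3

Derivation:
Op 1: tick 3 -> clock=3.
Op 2: tick 2 -> clock=5.
Op 3: insert c.com -> 10.0.0.1 (expiry=5+5=10). clock=5
Op 4: tick 1 -> clock=6.
Op 5: insert a.com -> 10.0.0.2 (expiry=6+5=11). clock=6
Op 6: tick 2 -> clock=8.
Op 7: insert a.com -> 10.0.0.2 (expiry=8+3=11). clock=8
Op 8: tick 3 -> clock=11. purged={a.com,c.com}
Op 9: tick 2 -> clock=13.
Op 10: tick 3 -> clock=16.
Op 11: tick 2 -> clock=18.
Op 12: tick 2 -> clock=20.
Op 13: insert c.com -> 10.0.0.1 (expiry=20+3=23). clock=20
Op 14: tick 1 -> clock=21.
Op 15: insert a.com -> 10.0.0.1 (expiry=21+3=24). clock=21
Op 16: insert b.com -> 10.0.0.1 (expiry=21+5=26). clock=21
Final cache (unexpired): {a.com,b.com,c.com} -> size=3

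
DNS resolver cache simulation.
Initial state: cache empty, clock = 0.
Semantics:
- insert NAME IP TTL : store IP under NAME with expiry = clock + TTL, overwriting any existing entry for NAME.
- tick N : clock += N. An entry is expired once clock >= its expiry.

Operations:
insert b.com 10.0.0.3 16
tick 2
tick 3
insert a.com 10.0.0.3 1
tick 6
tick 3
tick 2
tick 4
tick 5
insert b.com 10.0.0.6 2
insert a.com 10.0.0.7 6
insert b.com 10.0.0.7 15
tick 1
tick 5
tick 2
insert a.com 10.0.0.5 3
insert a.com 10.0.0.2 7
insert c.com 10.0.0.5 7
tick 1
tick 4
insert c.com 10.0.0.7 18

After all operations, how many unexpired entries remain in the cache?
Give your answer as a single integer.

Answer: 3

Derivation:
Op 1: insert b.com -> 10.0.0.3 (expiry=0+16=16). clock=0
Op 2: tick 2 -> clock=2.
Op 3: tick 3 -> clock=5.
Op 4: insert a.com -> 10.0.0.3 (expiry=5+1=6). clock=5
Op 5: tick 6 -> clock=11. purged={a.com}
Op 6: tick 3 -> clock=14.
Op 7: tick 2 -> clock=16. purged={b.com}
Op 8: tick 4 -> clock=20.
Op 9: tick 5 -> clock=25.
Op 10: insert b.com -> 10.0.0.6 (expiry=25+2=27). clock=25
Op 11: insert a.com -> 10.0.0.7 (expiry=25+6=31). clock=25
Op 12: insert b.com -> 10.0.0.7 (expiry=25+15=40). clock=25
Op 13: tick 1 -> clock=26.
Op 14: tick 5 -> clock=31. purged={a.com}
Op 15: tick 2 -> clock=33.
Op 16: insert a.com -> 10.0.0.5 (expiry=33+3=36). clock=33
Op 17: insert a.com -> 10.0.0.2 (expiry=33+7=40). clock=33
Op 18: insert c.com -> 10.0.0.5 (expiry=33+7=40). clock=33
Op 19: tick 1 -> clock=34.
Op 20: tick 4 -> clock=38.
Op 21: insert c.com -> 10.0.0.7 (expiry=38+18=56). clock=38
Final cache (unexpired): {a.com,b.com,c.com} -> size=3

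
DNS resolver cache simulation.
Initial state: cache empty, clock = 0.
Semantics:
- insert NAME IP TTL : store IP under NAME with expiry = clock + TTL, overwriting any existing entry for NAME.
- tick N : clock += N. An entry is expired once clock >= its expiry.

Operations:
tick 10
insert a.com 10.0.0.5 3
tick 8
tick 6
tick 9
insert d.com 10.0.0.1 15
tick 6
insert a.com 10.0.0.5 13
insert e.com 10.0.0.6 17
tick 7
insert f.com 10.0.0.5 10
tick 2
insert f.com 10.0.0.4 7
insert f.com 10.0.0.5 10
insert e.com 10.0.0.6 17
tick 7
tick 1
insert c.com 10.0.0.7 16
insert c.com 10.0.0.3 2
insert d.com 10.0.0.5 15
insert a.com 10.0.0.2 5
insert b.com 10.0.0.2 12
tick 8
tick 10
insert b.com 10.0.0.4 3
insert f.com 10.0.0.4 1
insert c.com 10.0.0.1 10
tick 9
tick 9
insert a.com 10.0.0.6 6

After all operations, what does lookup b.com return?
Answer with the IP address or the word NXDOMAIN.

Op 1: tick 10 -> clock=10.
Op 2: insert a.com -> 10.0.0.5 (expiry=10+3=13). clock=10
Op 3: tick 8 -> clock=18. purged={a.com}
Op 4: tick 6 -> clock=24.
Op 5: tick 9 -> clock=33.
Op 6: insert d.com -> 10.0.0.1 (expiry=33+15=48). clock=33
Op 7: tick 6 -> clock=39.
Op 8: insert a.com -> 10.0.0.5 (expiry=39+13=52). clock=39
Op 9: insert e.com -> 10.0.0.6 (expiry=39+17=56). clock=39
Op 10: tick 7 -> clock=46.
Op 11: insert f.com -> 10.0.0.5 (expiry=46+10=56). clock=46
Op 12: tick 2 -> clock=48. purged={d.com}
Op 13: insert f.com -> 10.0.0.4 (expiry=48+7=55). clock=48
Op 14: insert f.com -> 10.0.0.5 (expiry=48+10=58). clock=48
Op 15: insert e.com -> 10.0.0.6 (expiry=48+17=65). clock=48
Op 16: tick 7 -> clock=55. purged={a.com}
Op 17: tick 1 -> clock=56.
Op 18: insert c.com -> 10.0.0.7 (expiry=56+16=72). clock=56
Op 19: insert c.com -> 10.0.0.3 (expiry=56+2=58). clock=56
Op 20: insert d.com -> 10.0.0.5 (expiry=56+15=71). clock=56
Op 21: insert a.com -> 10.0.0.2 (expiry=56+5=61). clock=56
Op 22: insert b.com -> 10.0.0.2 (expiry=56+12=68). clock=56
Op 23: tick 8 -> clock=64. purged={a.com,c.com,f.com}
Op 24: tick 10 -> clock=74. purged={b.com,d.com,e.com}
Op 25: insert b.com -> 10.0.0.4 (expiry=74+3=77). clock=74
Op 26: insert f.com -> 10.0.0.4 (expiry=74+1=75). clock=74
Op 27: insert c.com -> 10.0.0.1 (expiry=74+10=84). clock=74
Op 28: tick 9 -> clock=83. purged={b.com,f.com}
Op 29: tick 9 -> clock=92. purged={c.com}
Op 30: insert a.com -> 10.0.0.6 (expiry=92+6=98). clock=92
lookup b.com: not in cache (expired or never inserted)

Answer: NXDOMAIN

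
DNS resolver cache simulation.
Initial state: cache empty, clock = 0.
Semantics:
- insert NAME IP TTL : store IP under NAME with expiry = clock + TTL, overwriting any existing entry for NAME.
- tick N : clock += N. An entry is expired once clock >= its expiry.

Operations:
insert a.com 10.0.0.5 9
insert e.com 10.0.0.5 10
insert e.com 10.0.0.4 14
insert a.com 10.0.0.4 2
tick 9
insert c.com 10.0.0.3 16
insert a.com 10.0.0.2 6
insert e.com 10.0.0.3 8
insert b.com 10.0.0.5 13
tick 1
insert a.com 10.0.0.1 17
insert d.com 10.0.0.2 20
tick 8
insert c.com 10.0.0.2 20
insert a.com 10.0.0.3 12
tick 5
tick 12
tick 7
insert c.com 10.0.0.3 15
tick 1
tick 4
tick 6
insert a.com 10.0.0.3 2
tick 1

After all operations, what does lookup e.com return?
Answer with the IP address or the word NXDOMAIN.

Answer: NXDOMAIN

Derivation:
Op 1: insert a.com -> 10.0.0.5 (expiry=0+9=9). clock=0
Op 2: insert e.com -> 10.0.0.5 (expiry=0+10=10). clock=0
Op 3: insert e.com -> 10.0.0.4 (expiry=0+14=14). clock=0
Op 4: insert a.com -> 10.0.0.4 (expiry=0+2=2). clock=0
Op 5: tick 9 -> clock=9. purged={a.com}
Op 6: insert c.com -> 10.0.0.3 (expiry=9+16=25). clock=9
Op 7: insert a.com -> 10.0.0.2 (expiry=9+6=15). clock=9
Op 8: insert e.com -> 10.0.0.3 (expiry=9+8=17). clock=9
Op 9: insert b.com -> 10.0.0.5 (expiry=9+13=22). clock=9
Op 10: tick 1 -> clock=10.
Op 11: insert a.com -> 10.0.0.1 (expiry=10+17=27). clock=10
Op 12: insert d.com -> 10.0.0.2 (expiry=10+20=30). clock=10
Op 13: tick 8 -> clock=18. purged={e.com}
Op 14: insert c.com -> 10.0.0.2 (expiry=18+20=38). clock=18
Op 15: insert a.com -> 10.0.0.3 (expiry=18+12=30). clock=18
Op 16: tick 5 -> clock=23. purged={b.com}
Op 17: tick 12 -> clock=35. purged={a.com,d.com}
Op 18: tick 7 -> clock=42. purged={c.com}
Op 19: insert c.com -> 10.0.0.3 (expiry=42+15=57). clock=42
Op 20: tick 1 -> clock=43.
Op 21: tick 4 -> clock=47.
Op 22: tick 6 -> clock=53.
Op 23: insert a.com -> 10.0.0.3 (expiry=53+2=55). clock=53
Op 24: tick 1 -> clock=54.
lookup e.com: not in cache (expired or never inserted)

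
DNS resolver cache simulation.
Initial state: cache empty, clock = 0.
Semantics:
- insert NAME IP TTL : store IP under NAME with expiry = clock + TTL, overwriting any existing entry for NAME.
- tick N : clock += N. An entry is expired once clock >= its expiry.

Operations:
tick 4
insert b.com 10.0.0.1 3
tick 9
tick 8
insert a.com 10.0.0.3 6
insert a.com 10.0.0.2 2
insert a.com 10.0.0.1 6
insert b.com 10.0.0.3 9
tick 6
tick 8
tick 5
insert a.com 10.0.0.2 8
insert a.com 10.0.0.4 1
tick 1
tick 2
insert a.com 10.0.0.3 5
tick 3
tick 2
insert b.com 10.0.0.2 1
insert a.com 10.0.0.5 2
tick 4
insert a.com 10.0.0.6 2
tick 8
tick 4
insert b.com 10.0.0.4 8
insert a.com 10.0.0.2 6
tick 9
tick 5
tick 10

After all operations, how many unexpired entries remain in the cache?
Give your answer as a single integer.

Op 1: tick 4 -> clock=4.
Op 2: insert b.com -> 10.0.0.1 (expiry=4+3=7). clock=4
Op 3: tick 9 -> clock=13. purged={b.com}
Op 4: tick 8 -> clock=21.
Op 5: insert a.com -> 10.0.0.3 (expiry=21+6=27). clock=21
Op 6: insert a.com -> 10.0.0.2 (expiry=21+2=23). clock=21
Op 7: insert a.com -> 10.0.0.1 (expiry=21+6=27). clock=21
Op 8: insert b.com -> 10.0.0.3 (expiry=21+9=30). clock=21
Op 9: tick 6 -> clock=27. purged={a.com}
Op 10: tick 8 -> clock=35. purged={b.com}
Op 11: tick 5 -> clock=40.
Op 12: insert a.com -> 10.0.0.2 (expiry=40+8=48). clock=40
Op 13: insert a.com -> 10.0.0.4 (expiry=40+1=41). clock=40
Op 14: tick 1 -> clock=41. purged={a.com}
Op 15: tick 2 -> clock=43.
Op 16: insert a.com -> 10.0.0.3 (expiry=43+5=48). clock=43
Op 17: tick 3 -> clock=46.
Op 18: tick 2 -> clock=48. purged={a.com}
Op 19: insert b.com -> 10.0.0.2 (expiry=48+1=49). clock=48
Op 20: insert a.com -> 10.0.0.5 (expiry=48+2=50). clock=48
Op 21: tick 4 -> clock=52. purged={a.com,b.com}
Op 22: insert a.com -> 10.0.0.6 (expiry=52+2=54). clock=52
Op 23: tick 8 -> clock=60. purged={a.com}
Op 24: tick 4 -> clock=64.
Op 25: insert b.com -> 10.0.0.4 (expiry=64+8=72). clock=64
Op 26: insert a.com -> 10.0.0.2 (expiry=64+6=70). clock=64
Op 27: tick 9 -> clock=73. purged={a.com,b.com}
Op 28: tick 5 -> clock=78.
Op 29: tick 10 -> clock=88.
Final cache (unexpired): {} -> size=0

Answer: 0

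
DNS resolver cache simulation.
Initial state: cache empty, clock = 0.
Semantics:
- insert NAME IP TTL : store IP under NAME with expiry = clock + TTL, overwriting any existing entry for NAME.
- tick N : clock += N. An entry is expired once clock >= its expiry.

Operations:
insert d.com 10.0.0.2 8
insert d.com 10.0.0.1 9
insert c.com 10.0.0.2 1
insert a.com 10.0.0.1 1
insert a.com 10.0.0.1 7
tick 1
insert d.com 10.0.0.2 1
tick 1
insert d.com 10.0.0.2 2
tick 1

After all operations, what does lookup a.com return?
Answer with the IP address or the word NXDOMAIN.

Answer: 10.0.0.1

Derivation:
Op 1: insert d.com -> 10.0.0.2 (expiry=0+8=8). clock=0
Op 2: insert d.com -> 10.0.0.1 (expiry=0+9=9). clock=0
Op 3: insert c.com -> 10.0.0.2 (expiry=0+1=1). clock=0
Op 4: insert a.com -> 10.0.0.1 (expiry=0+1=1). clock=0
Op 5: insert a.com -> 10.0.0.1 (expiry=0+7=7). clock=0
Op 6: tick 1 -> clock=1. purged={c.com}
Op 7: insert d.com -> 10.0.0.2 (expiry=1+1=2). clock=1
Op 8: tick 1 -> clock=2. purged={d.com}
Op 9: insert d.com -> 10.0.0.2 (expiry=2+2=4). clock=2
Op 10: tick 1 -> clock=3.
lookup a.com: present, ip=10.0.0.1 expiry=7 > clock=3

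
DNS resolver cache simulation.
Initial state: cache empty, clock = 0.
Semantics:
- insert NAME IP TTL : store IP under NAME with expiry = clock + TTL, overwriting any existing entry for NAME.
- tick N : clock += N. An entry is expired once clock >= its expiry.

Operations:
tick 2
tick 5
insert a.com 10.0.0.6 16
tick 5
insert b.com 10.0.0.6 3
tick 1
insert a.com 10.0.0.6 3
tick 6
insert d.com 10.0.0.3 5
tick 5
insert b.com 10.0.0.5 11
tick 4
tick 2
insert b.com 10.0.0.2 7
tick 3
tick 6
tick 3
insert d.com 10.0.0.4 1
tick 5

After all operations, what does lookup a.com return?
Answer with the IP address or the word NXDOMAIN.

Answer: NXDOMAIN

Derivation:
Op 1: tick 2 -> clock=2.
Op 2: tick 5 -> clock=7.
Op 3: insert a.com -> 10.0.0.6 (expiry=7+16=23). clock=7
Op 4: tick 5 -> clock=12.
Op 5: insert b.com -> 10.0.0.6 (expiry=12+3=15). clock=12
Op 6: tick 1 -> clock=13.
Op 7: insert a.com -> 10.0.0.6 (expiry=13+3=16). clock=13
Op 8: tick 6 -> clock=19. purged={a.com,b.com}
Op 9: insert d.com -> 10.0.0.3 (expiry=19+5=24). clock=19
Op 10: tick 5 -> clock=24. purged={d.com}
Op 11: insert b.com -> 10.0.0.5 (expiry=24+11=35). clock=24
Op 12: tick 4 -> clock=28.
Op 13: tick 2 -> clock=30.
Op 14: insert b.com -> 10.0.0.2 (expiry=30+7=37). clock=30
Op 15: tick 3 -> clock=33.
Op 16: tick 6 -> clock=39. purged={b.com}
Op 17: tick 3 -> clock=42.
Op 18: insert d.com -> 10.0.0.4 (expiry=42+1=43). clock=42
Op 19: tick 5 -> clock=47. purged={d.com}
lookup a.com: not in cache (expired or never inserted)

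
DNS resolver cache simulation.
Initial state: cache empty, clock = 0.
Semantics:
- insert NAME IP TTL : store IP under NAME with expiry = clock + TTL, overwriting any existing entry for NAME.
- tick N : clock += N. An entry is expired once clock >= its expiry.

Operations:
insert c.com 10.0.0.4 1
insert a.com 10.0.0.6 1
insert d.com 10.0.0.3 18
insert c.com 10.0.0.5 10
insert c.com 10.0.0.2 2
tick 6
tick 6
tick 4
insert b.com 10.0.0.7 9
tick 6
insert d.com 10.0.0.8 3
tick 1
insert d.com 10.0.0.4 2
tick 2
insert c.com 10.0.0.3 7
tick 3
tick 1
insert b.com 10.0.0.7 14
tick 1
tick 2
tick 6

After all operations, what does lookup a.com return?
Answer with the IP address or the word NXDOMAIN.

Answer: NXDOMAIN

Derivation:
Op 1: insert c.com -> 10.0.0.4 (expiry=0+1=1). clock=0
Op 2: insert a.com -> 10.0.0.6 (expiry=0+1=1). clock=0
Op 3: insert d.com -> 10.0.0.3 (expiry=0+18=18). clock=0
Op 4: insert c.com -> 10.0.0.5 (expiry=0+10=10). clock=0
Op 5: insert c.com -> 10.0.0.2 (expiry=0+2=2). clock=0
Op 6: tick 6 -> clock=6. purged={a.com,c.com}
Op 7: tick 6 -> clock=12.
Op 8: tick 4 -> clock=16.
Op 9: insert b.com -> 10.0.0.7 (expiry=16+9=25). clock=16
Op 10: tick 6 -> clock=22. purged={d.com}
Op 11: insert d.com -> 10.0.0.8 (expiry=22+3=25). clock=22
Op 12: tick 1 -> clock=23.
Op 13: insert d.com -> 10.0.0.4 (expiry=23+2=25). clock=23
Op 14: tick 2 -> clock=25. purged={b.com,d.com}
Op 15: insert c.com -> 10.0.0.3 (expiry=25+7=32). clock=25
Op 16: tick 3 -> clock=28.
Op 17: tick 1 -> clock=29.
Op 18: insert b.com -> 10.0.0.7 (expiry=29+14=43). clock=29
Op 19: tick 1 -> clock=30.
Op 20: tick 2 -> clock=32. purged={c.com}
Op 21: tick 6 -> clock=38.
lookup a.com: not in cache (expired or never inserted)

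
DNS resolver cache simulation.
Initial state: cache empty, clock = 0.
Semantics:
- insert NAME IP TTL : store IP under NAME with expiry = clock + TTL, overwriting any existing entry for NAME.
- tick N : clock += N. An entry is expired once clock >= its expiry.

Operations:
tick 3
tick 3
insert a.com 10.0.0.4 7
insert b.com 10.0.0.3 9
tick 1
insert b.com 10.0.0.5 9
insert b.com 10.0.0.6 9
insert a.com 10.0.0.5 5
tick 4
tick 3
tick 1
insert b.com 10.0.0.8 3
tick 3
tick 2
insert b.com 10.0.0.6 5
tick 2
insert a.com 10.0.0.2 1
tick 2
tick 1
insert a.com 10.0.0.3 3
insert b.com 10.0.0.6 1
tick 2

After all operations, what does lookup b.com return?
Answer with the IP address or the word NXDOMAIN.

Answer: NXDOMAIN

Derivation:
Op 1: tick 3 -> clock=3.
Op 2: tick 3 -> clock=6.
Op 3: insert a.com -> 10.0.0.4 (expiry=6+7=13). clock=6
Op 4: insert b.com -> 10.0.0.3 (expiry=6+9=15). clock=6
Op 5: tick 1 -> clock=7.
Op 6: insert b.com -> 10.0.0.5 (expiry=7+9=16). clock=7
Op 7: insert b.com -> 10.0.0.6 (expiry=7+9=16). clock=7
Op 8: insert a.com -> 10.0.0.5 (expiry=7+5=12). clock=7
Op 9: tick 4 -> clock=11.
Op 10: tick 3 -> clock=14. purged={a.com}
Op 11: tick 1 -> clock=15.
Op 12: insert b.com -> 10.0.0.8 (expiry=15+3=18). clock=15
Op 13: tick 3 -> clock=18. purged={b.com}
Op 14: tick 2 -> clock=20.
Op 15: insert b.com -> 10.0.0.6 (expiry=20+5=25). clock=20
Op 16: tick 2 -> clock=22.
Op 17: insert a.com -> 10.0.0.2 (expiry=22+1=23). clock=22
Op 18: tick 2 -> clock=24. purged={a.com}
Op 19: tick 1 -> clock=25. purged={b.com}
Op 20: insert a.com -> 10.0.0.3 (expiry=25+3=28). clock=25
Op 21: insert b.com -> 10.0.0.6 (expiry=25+1=26). clock=25
Op 22: tick 2 -> clock=27. purged={b.com}
lookup b.com: not in cache (expired or never inserted)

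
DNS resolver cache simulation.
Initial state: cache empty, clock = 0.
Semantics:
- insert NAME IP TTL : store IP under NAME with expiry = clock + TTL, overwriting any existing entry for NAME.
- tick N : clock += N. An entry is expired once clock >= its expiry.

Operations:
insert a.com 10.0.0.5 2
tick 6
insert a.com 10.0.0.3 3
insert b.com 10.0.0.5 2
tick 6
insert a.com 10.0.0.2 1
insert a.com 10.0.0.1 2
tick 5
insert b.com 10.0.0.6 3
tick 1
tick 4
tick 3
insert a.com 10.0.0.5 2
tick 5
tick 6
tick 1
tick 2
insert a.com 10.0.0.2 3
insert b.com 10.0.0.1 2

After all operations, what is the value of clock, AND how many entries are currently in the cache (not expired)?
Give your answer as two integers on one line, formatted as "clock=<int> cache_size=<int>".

Op 1: insert a.com -> 10.0.0.5 (expiry=0+2=2). clock=0
Op 2: tick 6 -> clock=6. purged={a.com}
Op 3: insert a.com -> 10.0.0.3 (expiry=6+3=9). clock=6
Op 4: insert b.com -> 10.0.0.5 (expiry=6+2=8). clock=6
Op 5: tick 6 -> clock=12. purged={a.com,b.com}
Op 6: insert a.com -> 10.0.0.2 (expiry=12+1=13). clock=12
Op 7: insert a.com -> 10.0.0.1 (expiry=12+2=14). clock=12
Op 8: tick 5 -> clock=17. purged={a.com}
Op 9: insert b.com -> 10.0.0.6 (expiry=17+3=20). clock=17
Op 10: tick 1 -> clock=18.
Op 11: tick 4 -> clock=22. purged={b.com}
Op 12: tick 3 -> clock=25.
Op 13: insert a.com -> 10.0.0.5 (expiry=25+2=27). clock=25
Op 14: tick 5 -> clock=30. purged={a.com}
Op 15: tick 6 -> clock=36.
Op 16: tick 1 -> clock=37.
Op 17: tick 2 -> clock=39.
Op 18: insert a.com -> 10.0.0.2 (expiry=39+3=42). clock=39
Op 19: insert b.com -> 10.0.0.1 (expiry=39+2=41). clock=39
Final clock = 39
Final cache (unexpired): {a.com,b.com} -> size=2

Answer: clock=39 cache_size=2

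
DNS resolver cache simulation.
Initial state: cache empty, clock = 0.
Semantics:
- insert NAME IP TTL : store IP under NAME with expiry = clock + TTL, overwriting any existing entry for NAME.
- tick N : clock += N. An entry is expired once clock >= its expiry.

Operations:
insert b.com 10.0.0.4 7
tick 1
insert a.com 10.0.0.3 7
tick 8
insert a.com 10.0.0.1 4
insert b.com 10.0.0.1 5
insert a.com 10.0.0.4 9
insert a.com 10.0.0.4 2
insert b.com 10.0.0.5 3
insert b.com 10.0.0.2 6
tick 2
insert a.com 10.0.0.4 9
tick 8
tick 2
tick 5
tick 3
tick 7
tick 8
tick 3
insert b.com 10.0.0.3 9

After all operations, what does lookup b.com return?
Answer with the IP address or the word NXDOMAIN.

Op 1: insert b.com -> 10.0.0.4 (expiry=0+7=7). clock=0
Op 2: tick 1 -> clock=1.
Op 3: insert a.com -> 10.0.0.3 (expiry=1+7=8). clock=1
Op 4: tick 8 -> clock=9. purged={a.com,b.com}
Op 5: insert a.com -> 10.0.0.1 (expiry=9+4=13). clock=9
Op 6: insert b.com -> 10.0.0.1 (expiry=9+5=14). clock=9
Op 7: insert a.com -> 10.0.0.4 (expiry=9+9=18). clock=9
Op 8: insert a.com -> 10.0.0.4 (expiry=9+2=11). clock=9
Op 9: insert b.com -> 10.0.0.5 (expiry=9+3=12). clock=9
Op 10: insert b.com -> 10.0.0.2 (expiry=9+6=15). clock=9
Op 11: tick 2 -> clock=11. purged={a.com}
Op 12: insert a.com -> 10.0.0.4 (expiry=11+9=20). clock=11
Op 13: tick 8 -> clock=19. purged={b.com}
Op 14: tick 2 -> clock=21. purged={a.com}
Op 15: tick 5 -> clock=26.
Op 16: tick 3 -> clock=29.
Op 17: tick 7 -> clock=36.
Op 18: tick 8 -> clock=44.
Op 19: tick 3 -> clock=47.
Op 20: insert b.com -> 10.0.0.3 (expiry=47+9=56). clock=47
lookup b.com: present, ip=10.0.0.3 expiry=56 > clock=47

Answer: 10.0.0.3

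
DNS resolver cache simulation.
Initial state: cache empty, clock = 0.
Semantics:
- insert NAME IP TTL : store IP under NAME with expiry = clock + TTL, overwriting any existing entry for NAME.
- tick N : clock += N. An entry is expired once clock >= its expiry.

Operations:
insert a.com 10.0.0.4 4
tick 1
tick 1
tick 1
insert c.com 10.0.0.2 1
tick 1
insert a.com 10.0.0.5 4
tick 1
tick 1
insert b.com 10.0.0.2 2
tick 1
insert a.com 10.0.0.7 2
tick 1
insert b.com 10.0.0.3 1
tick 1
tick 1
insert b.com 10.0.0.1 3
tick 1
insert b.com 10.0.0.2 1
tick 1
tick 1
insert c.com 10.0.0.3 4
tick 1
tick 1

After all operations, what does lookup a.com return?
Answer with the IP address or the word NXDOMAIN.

Answer: NXDOMAIN

Derivation:
Op 1: insert a.com -> 10.0.0.4 (expiry=0+4=4). clock=0
Op 2: tick 1 -> clock=1.
Op 3: tick 1 -> clock=2.
Op 4: tick 1 -> clock=3.
Op 5: insert c.com -> 10.0.0.2 (expiry=3+1=4). clock=3
Op 6: tick 1 -> clock=4. purged={a.com,c.com}
Op 7: insert a.com -> 10.0.0.5 (expiry=4+4=8). clock=4
Op 8: tick 1 -> clock=5.
Op 9: tick 1 -> clock=6.
Op 10: insert b.com -> 10.0.0.2 (expiry=6+2=8). clock=6
Op 11: tick 1 -> clock=7.
Op 12: insert a.com -> 10.0.0.7 (expiry=7+2=9). clock=7
Op 13: tick 1 -> clock=8. purged={b.com}
Op 14: insert b.com -> 10.0.0.3 (expiry=8+1=9). clock=8
Op 15: tick 1 -> clock=9. purged={a.com,b.com}
Op 16: tick 1 -> clock=10.
Op 17: insert b.com -> 10.0.0.1 (expiry=10+3=13). clock=10
Op 18: tick 1 -> clock=11.
Op 19: insert b.com -> 10.0.0.2 (expiry=11+1=12). clock=11
Op 20: tick 1 -> clock=12. purged={b.com}
Op 21: tick 1 -> clock=13.
Op 22: insert c.com -> 10.0.0.3 (expiry=13+4=17). clock=13
Op 23: tick 1 -> clock=14.
Op 24: tick 1 -> clock=15.
lookup a.com: not in cache (expired or never inserted)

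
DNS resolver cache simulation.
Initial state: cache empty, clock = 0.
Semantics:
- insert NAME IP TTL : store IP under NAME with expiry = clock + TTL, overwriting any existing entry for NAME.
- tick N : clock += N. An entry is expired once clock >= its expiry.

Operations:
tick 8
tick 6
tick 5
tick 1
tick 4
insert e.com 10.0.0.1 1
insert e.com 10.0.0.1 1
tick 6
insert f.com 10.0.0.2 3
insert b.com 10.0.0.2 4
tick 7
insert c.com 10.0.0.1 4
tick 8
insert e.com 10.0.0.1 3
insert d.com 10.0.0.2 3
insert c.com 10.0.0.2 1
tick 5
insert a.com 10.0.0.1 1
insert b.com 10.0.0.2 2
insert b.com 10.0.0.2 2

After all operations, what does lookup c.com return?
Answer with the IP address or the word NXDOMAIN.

Op 1: tick 8 -> clock=8.
Op 2: tick 6 -> clock=14.
Op 3: tick 5 -> clock=19.
Op 4: tick 1 -> clock=20.
Op 5: tick 4 -> clock=24.
Op 6: insert e.com -> 10.0.0.1 (expiry=24+1=25). clock=24
Op 7: insert e.com -> 10.0.0.1 (expiry=24+1=25). clock=24
Op 8: tick 6 -> clock=30. purged={e.com}
Op 9: insert f.com -> 10.0.0.2 (expiry=30+3=33). clock=30
Op 10: insert b.com -> 10.0.0.2 (expiry=30+4=34). clock=30
Op 11: tick 7 -> clock=37. purged={b.com,f.com}
Op 12: insert c.com -> 10.0.0.1 (expiry=37+4=41). clock=37
Op 13: tick 8 -> clock=45. purged={c.com}
Op 14: insert e.com -> 10.0.0.1 (expiry=45+3=48). clock=45
Op 15: insert d.com -> 10.0.0.2 (expiry=45+3=48). clock=45
Op 16: insert c.com -> 10.0.0.2 (expiry=45+1=46). clock=45
Op 17: tick 5 -> clock=50. purged={c.com,d.com,e.com}
Op 18: insert a.com -> 10.0.0.1 (expiry=50+1=51). clock=50
Op 19: insert b.com -> 10.0.0.2 (expiry=50+2=52). clock=50
Op 20: insert b.com -> 10.0.0.2 (expiry=50+2=52). clock=50
lookup c.com: not in cache (expired or never inserted)

Answer: NXDOMAIN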